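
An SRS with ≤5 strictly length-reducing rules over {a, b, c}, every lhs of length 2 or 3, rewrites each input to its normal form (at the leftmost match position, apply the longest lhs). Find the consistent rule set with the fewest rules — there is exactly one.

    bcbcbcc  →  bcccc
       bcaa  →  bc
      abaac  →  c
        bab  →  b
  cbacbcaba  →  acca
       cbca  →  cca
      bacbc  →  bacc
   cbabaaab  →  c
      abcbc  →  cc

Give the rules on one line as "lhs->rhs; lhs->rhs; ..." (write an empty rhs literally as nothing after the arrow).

  | bcbcbcc => bccbcc => bcccc
  | bcaa => bc
  | abaac => aac => c
  | bab => b

aa->; ab->; cac->ac; cb->c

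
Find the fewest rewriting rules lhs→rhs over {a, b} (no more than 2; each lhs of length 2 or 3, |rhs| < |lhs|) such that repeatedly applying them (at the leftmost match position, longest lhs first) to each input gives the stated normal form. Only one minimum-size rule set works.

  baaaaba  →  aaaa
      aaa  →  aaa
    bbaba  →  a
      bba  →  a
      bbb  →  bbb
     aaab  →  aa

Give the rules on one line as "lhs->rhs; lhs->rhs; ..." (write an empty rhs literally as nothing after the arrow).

ab->; ba->a

  | baaaaba => aaaaba => aaaa
  | aaa
  | bbaba => baba => aba => a
  | bba => ba => a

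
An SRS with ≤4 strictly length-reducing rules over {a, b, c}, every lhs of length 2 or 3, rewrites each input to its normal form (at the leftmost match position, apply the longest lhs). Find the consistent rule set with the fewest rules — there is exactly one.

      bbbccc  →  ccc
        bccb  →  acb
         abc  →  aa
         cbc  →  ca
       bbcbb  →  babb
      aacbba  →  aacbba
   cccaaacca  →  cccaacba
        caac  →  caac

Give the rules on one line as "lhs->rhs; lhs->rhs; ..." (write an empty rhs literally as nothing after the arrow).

acc->cb; bbb->; bc->a

  | bbbccc => ccc
  | bccb => acb
  | abc => aa
  | cbc => ca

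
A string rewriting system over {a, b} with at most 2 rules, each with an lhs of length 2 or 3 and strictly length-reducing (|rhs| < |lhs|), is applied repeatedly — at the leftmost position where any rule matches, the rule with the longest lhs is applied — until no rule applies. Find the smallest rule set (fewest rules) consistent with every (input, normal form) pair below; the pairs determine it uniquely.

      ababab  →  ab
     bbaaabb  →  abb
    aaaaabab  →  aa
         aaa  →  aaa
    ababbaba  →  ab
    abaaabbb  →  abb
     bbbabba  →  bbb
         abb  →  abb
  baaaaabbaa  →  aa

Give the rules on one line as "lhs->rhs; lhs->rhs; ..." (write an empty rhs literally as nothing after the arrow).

aab->; ba->

  | ababab => abab => ab
  | bbaaabb => baabb => abb
  | aaaaabab => aaaab => aa
  | aaa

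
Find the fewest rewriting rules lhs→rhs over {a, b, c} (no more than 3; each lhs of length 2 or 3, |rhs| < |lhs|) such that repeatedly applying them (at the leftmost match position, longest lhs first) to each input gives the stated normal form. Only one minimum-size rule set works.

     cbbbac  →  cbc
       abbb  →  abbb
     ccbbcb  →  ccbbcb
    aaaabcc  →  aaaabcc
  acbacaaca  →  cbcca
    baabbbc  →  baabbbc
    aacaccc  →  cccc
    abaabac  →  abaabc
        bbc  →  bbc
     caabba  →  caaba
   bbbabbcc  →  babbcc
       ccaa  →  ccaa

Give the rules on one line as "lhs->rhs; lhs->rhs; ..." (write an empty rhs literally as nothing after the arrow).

  | cbbbac => cbbac => cbac => cbc
  | abbb
  | ccbbcb
  | aaaabcc

ac->c; bba->ba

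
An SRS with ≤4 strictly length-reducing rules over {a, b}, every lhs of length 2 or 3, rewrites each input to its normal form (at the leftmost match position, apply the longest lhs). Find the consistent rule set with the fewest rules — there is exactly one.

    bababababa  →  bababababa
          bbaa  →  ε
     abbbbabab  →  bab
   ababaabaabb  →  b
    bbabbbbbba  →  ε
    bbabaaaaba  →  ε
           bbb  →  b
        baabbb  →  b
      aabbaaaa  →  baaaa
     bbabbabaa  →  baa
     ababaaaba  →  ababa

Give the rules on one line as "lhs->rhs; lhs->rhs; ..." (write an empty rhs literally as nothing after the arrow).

  | bababababa
  | bbaa => bba => bb => ε
  | abbbbabab => bbabab => bbbab => bab
  | ababaabaabb => ababbbaabb => abbaabb => aabb => bbb => b

aab->bb; abb->; bb->; bba->bb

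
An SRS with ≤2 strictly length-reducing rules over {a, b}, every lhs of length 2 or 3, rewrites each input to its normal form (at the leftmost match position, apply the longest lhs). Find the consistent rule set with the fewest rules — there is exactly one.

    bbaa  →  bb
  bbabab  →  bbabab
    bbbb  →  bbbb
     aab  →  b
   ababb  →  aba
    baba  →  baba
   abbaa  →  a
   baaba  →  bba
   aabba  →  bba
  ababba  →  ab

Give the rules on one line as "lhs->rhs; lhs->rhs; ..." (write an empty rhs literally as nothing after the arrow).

aa->; abb->a

  | bbaa => bb
  | bbabab
  | bbbb
  | aab => b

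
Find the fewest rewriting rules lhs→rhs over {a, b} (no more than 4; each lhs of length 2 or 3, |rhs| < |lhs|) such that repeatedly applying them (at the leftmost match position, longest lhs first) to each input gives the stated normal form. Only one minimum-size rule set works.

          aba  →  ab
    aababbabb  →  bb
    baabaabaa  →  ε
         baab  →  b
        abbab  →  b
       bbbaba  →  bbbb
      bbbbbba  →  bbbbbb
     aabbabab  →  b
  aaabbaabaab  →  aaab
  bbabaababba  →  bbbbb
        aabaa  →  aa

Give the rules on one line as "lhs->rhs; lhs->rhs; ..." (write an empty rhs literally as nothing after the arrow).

abb->ba; ba->b; baa->

  | aba => ab
  | aababbabb => aabbbabb => abababb => abbabb => baabb => bb
  | baabaabaa => baabaa => baa => ε
  | baab => b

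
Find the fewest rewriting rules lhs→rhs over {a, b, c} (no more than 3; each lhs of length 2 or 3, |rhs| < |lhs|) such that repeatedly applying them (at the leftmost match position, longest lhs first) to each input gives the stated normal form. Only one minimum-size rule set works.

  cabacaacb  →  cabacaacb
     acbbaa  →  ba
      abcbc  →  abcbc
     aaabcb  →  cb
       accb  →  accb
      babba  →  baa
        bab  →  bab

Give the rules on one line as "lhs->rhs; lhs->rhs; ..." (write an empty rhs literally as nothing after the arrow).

  | cabacaacb
  | acbbaa => aaaa => ba
  | abcbc
  | aaabcb => bbcb => cb

aaa->b; bb->; cbb->a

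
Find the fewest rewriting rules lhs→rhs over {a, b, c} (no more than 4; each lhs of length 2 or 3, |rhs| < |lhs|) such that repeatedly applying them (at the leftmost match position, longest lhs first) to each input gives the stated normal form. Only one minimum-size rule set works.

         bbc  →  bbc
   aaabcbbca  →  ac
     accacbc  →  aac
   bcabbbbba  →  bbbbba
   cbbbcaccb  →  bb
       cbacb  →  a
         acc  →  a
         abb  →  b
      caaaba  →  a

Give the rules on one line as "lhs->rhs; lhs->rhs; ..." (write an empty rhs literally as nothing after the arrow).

ab->; ca->c; cb->; cc->

  | bbc
  | aaabcbbca => aacbbca => aabca => aca => ac
  | accacbc => aacbc => aac
  | bcabbbbba => bcbbbbba => bbbbba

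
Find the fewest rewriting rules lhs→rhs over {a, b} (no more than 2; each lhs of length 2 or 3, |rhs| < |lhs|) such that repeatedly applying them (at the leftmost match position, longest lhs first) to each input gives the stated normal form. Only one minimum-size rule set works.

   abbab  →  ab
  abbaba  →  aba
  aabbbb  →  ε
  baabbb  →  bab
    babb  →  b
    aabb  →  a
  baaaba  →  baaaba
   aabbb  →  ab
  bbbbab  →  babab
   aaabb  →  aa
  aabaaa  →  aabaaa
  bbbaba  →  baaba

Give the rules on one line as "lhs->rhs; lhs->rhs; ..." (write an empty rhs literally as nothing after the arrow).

  | abbab => ab
  | abbaba => aba
  | aabbbb => abb => ε
  | baabbb => bab

abb->; bbb->ba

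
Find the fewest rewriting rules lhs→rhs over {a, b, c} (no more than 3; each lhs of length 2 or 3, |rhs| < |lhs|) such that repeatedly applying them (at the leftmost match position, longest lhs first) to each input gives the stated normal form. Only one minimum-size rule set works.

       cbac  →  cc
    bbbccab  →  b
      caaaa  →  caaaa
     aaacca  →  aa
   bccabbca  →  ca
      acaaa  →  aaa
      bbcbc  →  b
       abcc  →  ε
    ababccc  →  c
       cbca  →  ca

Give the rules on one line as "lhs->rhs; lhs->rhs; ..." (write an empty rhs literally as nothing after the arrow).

ac->; ba->; bc->

  | cbac => cc
  | bbbccab => bbcab => bab => b
  | caaaa
  | aaacca => aaca => aa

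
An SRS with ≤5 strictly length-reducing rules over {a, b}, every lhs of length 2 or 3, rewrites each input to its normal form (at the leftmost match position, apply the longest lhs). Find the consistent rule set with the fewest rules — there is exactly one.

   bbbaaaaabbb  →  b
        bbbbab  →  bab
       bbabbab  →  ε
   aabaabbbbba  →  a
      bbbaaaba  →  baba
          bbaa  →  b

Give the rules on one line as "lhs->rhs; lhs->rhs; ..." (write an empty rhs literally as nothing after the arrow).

  | bbbaaaaabbb => aaaaabbb => baaabbb => aabbb => bbbb => b
  | bbbbab => bab
  | bbabbab => abbab => aab => bb => ε
  | aabaabbbbba => bbaabbbbba => aabbbbba => bbbbbba => bbba => a

aa->b; baa->a; bb->; bbb->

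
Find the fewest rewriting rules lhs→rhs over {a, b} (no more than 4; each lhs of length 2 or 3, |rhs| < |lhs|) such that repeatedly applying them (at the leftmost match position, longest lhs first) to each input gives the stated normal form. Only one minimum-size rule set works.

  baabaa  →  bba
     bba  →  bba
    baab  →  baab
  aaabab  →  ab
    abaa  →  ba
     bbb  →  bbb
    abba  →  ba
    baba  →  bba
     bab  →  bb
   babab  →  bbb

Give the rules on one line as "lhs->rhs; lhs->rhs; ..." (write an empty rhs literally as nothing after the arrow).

aba->b; abb->b; bab->bb

  | baabaa => baba => bba
  | bba
  | baab
  | aaabab => aabb => ab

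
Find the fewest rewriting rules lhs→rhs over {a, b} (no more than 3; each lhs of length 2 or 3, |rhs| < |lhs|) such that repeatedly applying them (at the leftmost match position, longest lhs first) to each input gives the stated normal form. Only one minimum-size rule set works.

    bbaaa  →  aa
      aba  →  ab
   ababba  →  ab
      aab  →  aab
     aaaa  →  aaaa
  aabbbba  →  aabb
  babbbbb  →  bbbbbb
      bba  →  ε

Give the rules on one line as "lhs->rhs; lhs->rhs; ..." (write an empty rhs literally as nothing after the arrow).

  | bbaaa => aa
  | aba => ab
  | ababba => abbba => ab
  | aab

ba->b; bba->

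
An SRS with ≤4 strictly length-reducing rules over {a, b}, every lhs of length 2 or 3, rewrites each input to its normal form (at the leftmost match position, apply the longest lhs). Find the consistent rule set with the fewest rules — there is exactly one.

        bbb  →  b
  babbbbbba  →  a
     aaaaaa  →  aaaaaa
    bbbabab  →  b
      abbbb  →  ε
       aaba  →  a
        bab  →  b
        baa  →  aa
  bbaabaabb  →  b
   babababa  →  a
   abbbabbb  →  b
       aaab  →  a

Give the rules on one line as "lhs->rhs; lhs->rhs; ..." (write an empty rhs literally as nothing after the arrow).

  | bbb => b
  | babbbbbba => abbbbbba => bbbbbba => bbbba => bba => a
  | aaaaaa
  | bbbabab => babab => abab => bab => ab => b

aab->; ab->b; ba->a; bb->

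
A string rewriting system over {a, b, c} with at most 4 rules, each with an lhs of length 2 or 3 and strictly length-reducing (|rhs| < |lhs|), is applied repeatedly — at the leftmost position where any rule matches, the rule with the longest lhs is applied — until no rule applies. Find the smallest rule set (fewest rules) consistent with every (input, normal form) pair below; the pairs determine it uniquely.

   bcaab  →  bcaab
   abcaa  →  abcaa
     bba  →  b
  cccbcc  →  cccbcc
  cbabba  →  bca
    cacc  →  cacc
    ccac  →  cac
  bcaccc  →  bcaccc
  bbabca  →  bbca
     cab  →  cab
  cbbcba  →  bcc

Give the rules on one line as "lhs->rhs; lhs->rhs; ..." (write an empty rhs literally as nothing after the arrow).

ba->; cbb->bc; cca->ca

  | bcaab
  | abcaa
  | bba => b
  | cccbcc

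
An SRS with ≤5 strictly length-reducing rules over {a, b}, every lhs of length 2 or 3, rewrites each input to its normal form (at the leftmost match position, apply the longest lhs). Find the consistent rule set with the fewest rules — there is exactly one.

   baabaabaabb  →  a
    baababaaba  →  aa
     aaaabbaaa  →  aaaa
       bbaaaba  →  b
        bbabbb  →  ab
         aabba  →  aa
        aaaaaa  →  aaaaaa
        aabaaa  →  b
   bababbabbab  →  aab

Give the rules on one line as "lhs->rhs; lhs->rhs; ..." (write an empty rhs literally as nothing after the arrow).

  | baabaabaabb => babaabaabb => bbaabaabb => aaabaabb => aabbabb => abaabb => bbabb => aabb => aba => bb => a
  | baababaaba => bababaaba => bbabaaba => aabaaba => abbaba => baaba => baba => bba => aa
  | aaaabbaaa => aaabaaaa => aabbaaa => abaaaa => bbaaa => aaaa
  | bbaaaba => aaaaba => aaabb => aaba => abb => ba => b

aba->bb; abb->ba; ba->b; bb->a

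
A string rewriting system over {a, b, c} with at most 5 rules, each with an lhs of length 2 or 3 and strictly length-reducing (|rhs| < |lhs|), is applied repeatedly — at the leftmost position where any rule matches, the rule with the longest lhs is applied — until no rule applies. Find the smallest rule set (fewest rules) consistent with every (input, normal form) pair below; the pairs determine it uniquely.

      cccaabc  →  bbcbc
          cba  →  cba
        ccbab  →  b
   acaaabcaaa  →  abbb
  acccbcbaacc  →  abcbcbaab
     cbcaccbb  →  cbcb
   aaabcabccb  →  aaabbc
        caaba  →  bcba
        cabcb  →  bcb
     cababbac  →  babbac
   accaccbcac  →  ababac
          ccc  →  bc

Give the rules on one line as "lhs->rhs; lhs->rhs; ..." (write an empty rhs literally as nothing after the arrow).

  | cccaabc => bcaabc => bbcbc
  | cba
  | ccbab => cab => b
  | acaaabcaaa => abcabcaaa => abbcaaa => abbbca => abbb

ca->; caa->bc; cc->b; ccb->c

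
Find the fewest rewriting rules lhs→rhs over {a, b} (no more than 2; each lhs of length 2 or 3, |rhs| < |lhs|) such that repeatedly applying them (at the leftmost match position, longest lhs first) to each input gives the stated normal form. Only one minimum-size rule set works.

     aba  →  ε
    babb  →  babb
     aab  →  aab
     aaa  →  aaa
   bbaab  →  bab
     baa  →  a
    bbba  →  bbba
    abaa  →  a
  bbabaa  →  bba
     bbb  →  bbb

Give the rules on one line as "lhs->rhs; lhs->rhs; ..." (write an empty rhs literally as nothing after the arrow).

aba->; baa->a

  | aba => ε
  | babb
  | aab
  | aaa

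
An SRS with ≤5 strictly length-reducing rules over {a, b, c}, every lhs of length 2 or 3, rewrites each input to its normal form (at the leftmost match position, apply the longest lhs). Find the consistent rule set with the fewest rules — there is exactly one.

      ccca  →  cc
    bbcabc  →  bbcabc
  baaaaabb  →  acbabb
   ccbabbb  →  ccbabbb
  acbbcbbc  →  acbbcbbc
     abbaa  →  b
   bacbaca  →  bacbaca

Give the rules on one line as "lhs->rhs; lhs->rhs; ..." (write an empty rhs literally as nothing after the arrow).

aa->b; baa->ac; bba->; cca->c

  | ccca => cc
  | bbcabc
  | baaaaabb => acaaabb => acbabb
  | ccbabbb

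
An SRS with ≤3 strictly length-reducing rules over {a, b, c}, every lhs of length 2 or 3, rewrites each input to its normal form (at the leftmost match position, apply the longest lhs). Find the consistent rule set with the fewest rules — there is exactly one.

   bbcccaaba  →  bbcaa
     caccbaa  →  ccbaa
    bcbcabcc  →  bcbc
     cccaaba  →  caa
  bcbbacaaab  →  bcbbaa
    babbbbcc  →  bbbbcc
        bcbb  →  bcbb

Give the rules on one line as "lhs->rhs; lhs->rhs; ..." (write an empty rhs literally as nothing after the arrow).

  | bbcccaaba => bbcaaba => bbcaa
  | caccbaa => ccbaa
  | bcbcabcc => bcbccc => bcbc
  | cccaaba => caaba => caa

ab->; ac->; ccc->c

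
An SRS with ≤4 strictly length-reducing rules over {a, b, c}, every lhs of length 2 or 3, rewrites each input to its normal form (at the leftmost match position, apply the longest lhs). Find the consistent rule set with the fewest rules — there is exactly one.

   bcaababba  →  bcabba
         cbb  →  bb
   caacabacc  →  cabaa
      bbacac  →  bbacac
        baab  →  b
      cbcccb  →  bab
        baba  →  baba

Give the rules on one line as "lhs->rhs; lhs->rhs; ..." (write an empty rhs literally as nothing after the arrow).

aab->; aac->; cb->b; cc->a

  | bcaababba => bcabba
  | cbb => bb
  | caacabacc => cabacc => cabaa
  | bbacac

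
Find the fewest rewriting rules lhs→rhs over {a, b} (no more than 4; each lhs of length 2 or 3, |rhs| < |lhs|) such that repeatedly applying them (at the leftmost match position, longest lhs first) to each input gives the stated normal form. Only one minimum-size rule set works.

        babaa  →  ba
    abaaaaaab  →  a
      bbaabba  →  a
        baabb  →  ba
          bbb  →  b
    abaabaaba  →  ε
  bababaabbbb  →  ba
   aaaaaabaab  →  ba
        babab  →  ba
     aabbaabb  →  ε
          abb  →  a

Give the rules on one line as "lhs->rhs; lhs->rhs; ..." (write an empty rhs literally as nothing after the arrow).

  | babaa => baaa => baa => ba
  | abaaaaaab => aaaaaaab => aaaaab => aaab => ab => a
  | bbaabba => aabba => bba => a
  | baabb => babb => bab => ba

aa->; ab->a; baa->ba; bb->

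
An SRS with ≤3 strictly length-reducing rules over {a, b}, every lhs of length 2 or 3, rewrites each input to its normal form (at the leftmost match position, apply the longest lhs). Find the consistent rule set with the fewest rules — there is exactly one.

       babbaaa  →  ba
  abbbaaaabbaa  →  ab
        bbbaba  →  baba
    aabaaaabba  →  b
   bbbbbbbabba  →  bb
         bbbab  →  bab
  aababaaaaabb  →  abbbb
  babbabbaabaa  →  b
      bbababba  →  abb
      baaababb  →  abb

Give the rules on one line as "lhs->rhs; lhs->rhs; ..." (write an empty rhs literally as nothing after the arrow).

aa->b; aaa->; bba->a

  | babbaaa => baaaa => ba
  | abbbaaaabbaa => abaaaabbaa => ababbaa => abaaa => ab
  | bbbaba => baba
  | aabaaaabba => bbaaaabba => aaaabba => abba => aa => b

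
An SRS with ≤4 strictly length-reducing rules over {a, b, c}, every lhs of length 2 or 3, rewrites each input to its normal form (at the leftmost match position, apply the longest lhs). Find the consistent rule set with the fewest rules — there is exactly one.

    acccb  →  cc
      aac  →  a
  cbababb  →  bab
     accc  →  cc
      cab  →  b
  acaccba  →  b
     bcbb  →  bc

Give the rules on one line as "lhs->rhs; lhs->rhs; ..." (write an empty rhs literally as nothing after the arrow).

ac->; bb->b; ca->b; cb->c

  | acccb => ccb => cc
  | aac => a
  | cbababb => cababb => bbabb => babb => bab
  | accc => cc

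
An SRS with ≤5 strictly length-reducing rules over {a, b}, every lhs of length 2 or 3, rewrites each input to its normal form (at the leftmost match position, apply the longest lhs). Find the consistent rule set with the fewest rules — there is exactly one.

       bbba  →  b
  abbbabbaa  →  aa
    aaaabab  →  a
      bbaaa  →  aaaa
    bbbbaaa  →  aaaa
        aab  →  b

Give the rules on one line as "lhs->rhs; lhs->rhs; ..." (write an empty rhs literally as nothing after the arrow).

  | bbba => aba => ba => b
  | abbbabbaa => bbbabbaa => ababbaa => babbaa => bbbaa => abaa => baa => aa
  | aaaabab => aaabab => aabab => abab => bab => bb => a
  | bbaaa => aaaa

ab->b; ba->b; baa->aa; bb->a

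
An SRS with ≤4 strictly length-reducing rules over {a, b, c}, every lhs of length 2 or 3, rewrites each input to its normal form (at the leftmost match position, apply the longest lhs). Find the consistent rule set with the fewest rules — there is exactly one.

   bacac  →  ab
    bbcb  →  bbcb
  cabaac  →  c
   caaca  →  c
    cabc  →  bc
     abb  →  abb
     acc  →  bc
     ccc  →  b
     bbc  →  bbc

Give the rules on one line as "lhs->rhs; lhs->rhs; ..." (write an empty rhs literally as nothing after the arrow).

  | bacac => ccac => aac => ab
  | bbcb
  | cabaac => baac => cac => c
  | caaca => aca => ba => c

ac->b; ba->c; ca->; cc->a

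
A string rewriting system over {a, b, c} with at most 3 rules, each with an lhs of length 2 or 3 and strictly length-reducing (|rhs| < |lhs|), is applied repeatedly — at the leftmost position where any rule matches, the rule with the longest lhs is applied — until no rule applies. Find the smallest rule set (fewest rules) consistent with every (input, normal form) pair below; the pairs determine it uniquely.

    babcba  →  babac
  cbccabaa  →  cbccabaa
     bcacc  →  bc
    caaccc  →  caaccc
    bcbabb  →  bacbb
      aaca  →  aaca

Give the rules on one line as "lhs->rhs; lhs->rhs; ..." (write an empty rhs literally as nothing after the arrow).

cac->; cba->ac

  | babcba => babac
  | cbccabaa
  | bcacc => bc
  | caaccc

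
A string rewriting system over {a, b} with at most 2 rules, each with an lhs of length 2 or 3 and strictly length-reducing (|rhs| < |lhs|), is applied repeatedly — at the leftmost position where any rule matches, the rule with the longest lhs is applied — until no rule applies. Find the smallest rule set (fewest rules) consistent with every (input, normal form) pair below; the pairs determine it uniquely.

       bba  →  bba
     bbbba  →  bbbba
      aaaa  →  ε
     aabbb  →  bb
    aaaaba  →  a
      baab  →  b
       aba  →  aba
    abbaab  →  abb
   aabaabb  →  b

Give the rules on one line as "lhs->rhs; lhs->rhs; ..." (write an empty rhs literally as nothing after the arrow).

aa->; aab->

  | bba
  | bbbba
  | aaaa => aa => ε
  | aabbb => bb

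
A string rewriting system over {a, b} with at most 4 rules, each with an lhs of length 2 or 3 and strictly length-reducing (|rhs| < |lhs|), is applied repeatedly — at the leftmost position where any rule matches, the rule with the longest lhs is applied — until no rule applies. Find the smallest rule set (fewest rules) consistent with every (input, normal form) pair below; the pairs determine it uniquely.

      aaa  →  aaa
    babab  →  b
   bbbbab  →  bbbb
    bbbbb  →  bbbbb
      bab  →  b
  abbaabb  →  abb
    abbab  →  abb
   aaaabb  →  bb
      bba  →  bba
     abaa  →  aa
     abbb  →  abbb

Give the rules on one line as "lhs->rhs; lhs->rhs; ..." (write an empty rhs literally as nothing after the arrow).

  | aaa
  | babab => bab => b
  | bbbbab => bbbb
  | bbbbb

aab->b; baa->a; bab->b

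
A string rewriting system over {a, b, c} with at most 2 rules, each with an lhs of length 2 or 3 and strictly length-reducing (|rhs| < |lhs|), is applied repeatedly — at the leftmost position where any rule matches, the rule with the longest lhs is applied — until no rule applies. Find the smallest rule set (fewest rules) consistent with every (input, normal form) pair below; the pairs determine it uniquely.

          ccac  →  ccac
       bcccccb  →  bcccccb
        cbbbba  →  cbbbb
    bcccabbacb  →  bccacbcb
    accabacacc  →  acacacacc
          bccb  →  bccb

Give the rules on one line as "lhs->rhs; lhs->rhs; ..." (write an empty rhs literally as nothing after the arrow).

ba->b; cab->ac

  | ccac
  | bcccccb
  | cbbbba => cbbbb
  | bcccabbacb => bccacbacb => bccacbcb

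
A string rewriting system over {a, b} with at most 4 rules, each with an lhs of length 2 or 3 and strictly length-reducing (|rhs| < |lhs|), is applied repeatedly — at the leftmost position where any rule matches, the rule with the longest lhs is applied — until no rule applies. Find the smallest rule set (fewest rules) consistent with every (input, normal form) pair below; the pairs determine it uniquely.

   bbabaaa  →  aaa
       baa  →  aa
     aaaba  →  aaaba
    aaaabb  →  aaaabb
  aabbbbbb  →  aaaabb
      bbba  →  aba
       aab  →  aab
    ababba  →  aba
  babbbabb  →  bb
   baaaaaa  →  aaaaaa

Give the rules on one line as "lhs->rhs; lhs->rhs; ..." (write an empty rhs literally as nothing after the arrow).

baa->aa; bab->; bbb->ab

  | bbabaaa => baaa => aaa
  | baa => aa
  | aaaba
  | aaaabb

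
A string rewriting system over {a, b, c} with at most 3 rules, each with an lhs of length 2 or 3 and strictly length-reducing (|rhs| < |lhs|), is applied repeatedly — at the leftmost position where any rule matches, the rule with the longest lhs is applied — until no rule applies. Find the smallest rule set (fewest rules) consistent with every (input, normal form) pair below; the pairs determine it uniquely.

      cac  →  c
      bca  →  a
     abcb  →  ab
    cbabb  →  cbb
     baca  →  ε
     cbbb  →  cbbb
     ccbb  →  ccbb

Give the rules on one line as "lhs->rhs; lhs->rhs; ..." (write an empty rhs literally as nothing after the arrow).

  | cac => c
  | bca => a
  | abcb => ab
  | cbabb => cbb

ba->; bc->; ca->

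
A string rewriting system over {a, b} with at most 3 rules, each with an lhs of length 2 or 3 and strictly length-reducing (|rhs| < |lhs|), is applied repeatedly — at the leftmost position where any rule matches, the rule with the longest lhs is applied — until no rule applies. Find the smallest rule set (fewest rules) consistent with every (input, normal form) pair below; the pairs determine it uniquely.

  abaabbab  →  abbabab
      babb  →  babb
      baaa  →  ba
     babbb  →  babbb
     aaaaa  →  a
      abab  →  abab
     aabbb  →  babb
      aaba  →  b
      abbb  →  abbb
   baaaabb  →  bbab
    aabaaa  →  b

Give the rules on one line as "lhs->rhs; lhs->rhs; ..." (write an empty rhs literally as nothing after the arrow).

  | abaabbab => abbabab
  | babb
  | baaa => ba
  | babbb

aa->; aab->ba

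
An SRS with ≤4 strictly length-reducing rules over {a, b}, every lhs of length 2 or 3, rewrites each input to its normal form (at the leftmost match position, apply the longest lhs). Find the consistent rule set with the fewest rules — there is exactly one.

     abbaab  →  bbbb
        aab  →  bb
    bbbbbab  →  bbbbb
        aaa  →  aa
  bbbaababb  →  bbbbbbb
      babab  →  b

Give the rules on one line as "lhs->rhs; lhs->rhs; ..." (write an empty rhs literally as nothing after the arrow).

aaa->aa; aab->bb; ab->; abb->bb

  | abbaab => bbaab => bbbb
  | aab => bb
  | bbbbbab => bbbbb
  | aaa => aa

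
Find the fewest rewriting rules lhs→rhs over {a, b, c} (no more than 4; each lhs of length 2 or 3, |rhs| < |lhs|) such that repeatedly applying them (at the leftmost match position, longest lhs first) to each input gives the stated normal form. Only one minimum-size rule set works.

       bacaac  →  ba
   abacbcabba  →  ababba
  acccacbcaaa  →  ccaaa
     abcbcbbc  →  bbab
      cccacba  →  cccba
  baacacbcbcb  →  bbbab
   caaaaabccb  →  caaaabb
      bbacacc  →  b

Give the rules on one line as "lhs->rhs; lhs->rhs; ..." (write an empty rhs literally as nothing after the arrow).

  | bacaac => baac => ba
  | abacbcabba => abbcabba => ababba
  | acccacbcaaa => ccacbcaaa => ccbcaaa => ccaaa
  | abcbcbbc => babcbbc => bbabbc => bbab

abc->ba; ac->; bc->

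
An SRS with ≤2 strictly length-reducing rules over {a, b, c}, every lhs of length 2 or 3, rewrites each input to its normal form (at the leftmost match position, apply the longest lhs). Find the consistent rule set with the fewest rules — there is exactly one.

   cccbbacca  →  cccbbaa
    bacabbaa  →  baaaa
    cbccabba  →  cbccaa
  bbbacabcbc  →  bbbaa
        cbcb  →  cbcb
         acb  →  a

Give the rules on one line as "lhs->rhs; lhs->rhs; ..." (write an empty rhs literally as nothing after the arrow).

ab->a; ac->a

  | cccbbacca => cccbbaca => cccbbaa
  | bacabbaa => baabbaa => baabaa => baaaa
  | cbccabba => cbccaba => cbccaa
  | bbbacabcbc => bbbaabcbc => bbbaacbc => bbbaabc => bbbaac => bbbaa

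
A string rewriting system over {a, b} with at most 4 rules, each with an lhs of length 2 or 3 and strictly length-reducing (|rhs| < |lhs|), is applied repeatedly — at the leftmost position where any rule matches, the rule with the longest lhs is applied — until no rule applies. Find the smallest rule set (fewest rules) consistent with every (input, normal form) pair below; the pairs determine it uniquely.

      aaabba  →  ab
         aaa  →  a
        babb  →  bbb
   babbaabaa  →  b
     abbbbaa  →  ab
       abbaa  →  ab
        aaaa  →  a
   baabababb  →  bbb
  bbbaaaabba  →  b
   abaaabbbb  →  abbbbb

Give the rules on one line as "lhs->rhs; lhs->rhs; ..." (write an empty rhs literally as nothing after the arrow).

  | aaabba => aabba => abba => aba => ab
  | aaa => aa => a
  | babb => bbb
  | babbaabaa => bbbaabaa => bbaabaa => baabaa => babaa => bbaa => baa => ba => b

aa->a; ba->b; bba->ba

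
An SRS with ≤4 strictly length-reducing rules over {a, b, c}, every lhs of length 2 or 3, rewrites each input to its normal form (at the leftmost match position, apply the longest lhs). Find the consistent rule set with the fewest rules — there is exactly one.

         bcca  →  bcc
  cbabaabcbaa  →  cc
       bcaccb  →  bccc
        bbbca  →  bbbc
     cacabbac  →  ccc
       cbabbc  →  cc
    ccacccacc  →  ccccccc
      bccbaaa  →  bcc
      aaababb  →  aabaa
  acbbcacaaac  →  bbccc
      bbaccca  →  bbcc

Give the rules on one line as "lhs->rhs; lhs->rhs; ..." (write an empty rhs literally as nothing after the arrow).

  | bcca => bcc
  | cbabaabcbaa => cabaabcbaa => cbaabcbaa => caabcbaa => cabcbaa => cbcbaa => ccbaa => ccaa => cca => cc
  | bcaccb => bcccb => bccc
  | bbbca => bbbc

abb->ba; ac->; ca->c; cb->c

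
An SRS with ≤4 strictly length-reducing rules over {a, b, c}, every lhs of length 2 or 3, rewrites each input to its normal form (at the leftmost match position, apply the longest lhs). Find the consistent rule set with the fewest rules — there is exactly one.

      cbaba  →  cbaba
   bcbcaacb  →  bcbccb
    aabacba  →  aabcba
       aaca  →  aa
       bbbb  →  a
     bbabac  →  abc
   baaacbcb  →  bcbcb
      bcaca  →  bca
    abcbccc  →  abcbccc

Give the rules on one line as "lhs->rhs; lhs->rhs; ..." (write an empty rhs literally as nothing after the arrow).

  | cbaba
  | bcbcaacb => bcbcacb => bcbccb
  | aabacba => aabcba
  | aaca => aa

ac->c; aca->a; bb->; bbb->ab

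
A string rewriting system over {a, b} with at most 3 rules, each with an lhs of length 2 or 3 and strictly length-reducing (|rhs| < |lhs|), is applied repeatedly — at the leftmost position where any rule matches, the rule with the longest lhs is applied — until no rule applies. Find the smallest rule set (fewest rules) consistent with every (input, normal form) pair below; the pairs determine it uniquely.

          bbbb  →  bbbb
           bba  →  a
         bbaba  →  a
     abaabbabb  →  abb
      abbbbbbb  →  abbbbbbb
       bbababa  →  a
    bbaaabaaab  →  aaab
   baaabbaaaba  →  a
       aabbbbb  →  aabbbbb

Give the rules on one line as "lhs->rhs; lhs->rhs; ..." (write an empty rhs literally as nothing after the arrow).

aba->ba; ba->a

  | bbbb
  | bba => ba => a
  | bbaba => baba => aba => ba => a
  | abaabbabb => baabbabb => aabbabb => aababb => ababb => babb => abb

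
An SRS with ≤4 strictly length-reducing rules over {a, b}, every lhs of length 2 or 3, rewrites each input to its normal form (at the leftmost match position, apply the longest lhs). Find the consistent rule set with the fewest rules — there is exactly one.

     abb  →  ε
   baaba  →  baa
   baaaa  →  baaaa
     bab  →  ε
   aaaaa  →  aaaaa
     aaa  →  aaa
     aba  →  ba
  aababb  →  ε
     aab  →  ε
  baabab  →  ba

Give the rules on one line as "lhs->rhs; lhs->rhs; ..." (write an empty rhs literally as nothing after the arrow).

aab->bb; ab->b; bb->; bbb->ba

  | abb => bb => ε
  | baaba => bbba => baa
  | baaaa
  | bab => bb => ε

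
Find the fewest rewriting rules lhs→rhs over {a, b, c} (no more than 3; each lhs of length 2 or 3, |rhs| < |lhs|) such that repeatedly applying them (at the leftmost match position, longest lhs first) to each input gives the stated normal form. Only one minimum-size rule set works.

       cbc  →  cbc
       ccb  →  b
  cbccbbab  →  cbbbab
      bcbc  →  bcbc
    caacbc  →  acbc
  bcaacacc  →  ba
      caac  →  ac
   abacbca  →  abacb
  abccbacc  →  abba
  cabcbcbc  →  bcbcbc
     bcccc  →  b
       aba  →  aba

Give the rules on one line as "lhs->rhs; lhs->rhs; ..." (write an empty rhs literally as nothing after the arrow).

ca->; cc->

  | cbc
  | ccb => b
  | cbccbbab => cbbbab
  | bcbc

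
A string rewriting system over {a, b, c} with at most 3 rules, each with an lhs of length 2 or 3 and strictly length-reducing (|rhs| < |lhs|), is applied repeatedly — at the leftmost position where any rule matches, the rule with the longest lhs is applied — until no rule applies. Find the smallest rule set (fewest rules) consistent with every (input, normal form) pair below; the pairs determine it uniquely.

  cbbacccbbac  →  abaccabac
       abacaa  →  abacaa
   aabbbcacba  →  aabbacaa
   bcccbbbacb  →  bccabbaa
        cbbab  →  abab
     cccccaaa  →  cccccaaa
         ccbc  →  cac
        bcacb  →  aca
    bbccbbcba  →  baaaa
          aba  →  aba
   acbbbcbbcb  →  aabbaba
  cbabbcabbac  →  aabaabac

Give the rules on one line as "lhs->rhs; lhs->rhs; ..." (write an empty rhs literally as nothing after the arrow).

bca->ac; cb->a

  | cbbacccbbac => abacccbbac => abaccabac
  | abacaa
  | aabbbcacba => aabbaccba => aabbacaa
  | bcccbbbacb => bccabbacb => bccabbaa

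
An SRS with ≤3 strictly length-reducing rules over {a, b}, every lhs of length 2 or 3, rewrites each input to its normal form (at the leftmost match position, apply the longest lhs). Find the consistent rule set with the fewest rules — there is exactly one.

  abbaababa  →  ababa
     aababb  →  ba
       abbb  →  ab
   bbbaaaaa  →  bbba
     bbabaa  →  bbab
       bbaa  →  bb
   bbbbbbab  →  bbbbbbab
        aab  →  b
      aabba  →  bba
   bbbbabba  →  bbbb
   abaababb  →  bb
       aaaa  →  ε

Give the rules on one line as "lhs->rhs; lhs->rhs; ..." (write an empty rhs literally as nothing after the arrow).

aa->; abb->a

  | abbaababa => aaababa => ababa
  | aababb => babb => ba
  | abbb => ab
  | bbbaaaaa => bbbaaa => bbba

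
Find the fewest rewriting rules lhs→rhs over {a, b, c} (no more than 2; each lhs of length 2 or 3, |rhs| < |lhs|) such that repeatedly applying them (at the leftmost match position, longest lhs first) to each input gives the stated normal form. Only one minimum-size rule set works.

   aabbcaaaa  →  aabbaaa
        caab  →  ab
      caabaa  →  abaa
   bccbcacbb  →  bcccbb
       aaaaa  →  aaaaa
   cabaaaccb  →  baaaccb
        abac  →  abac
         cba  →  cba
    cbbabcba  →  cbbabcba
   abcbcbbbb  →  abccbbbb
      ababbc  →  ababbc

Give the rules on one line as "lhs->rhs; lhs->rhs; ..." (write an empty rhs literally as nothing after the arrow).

ca->; cbc->cc

  | aabbcaaaa => aabbaaa
  | caab => ab
  | caabaa => abaa
  | bccbcacbb => bcccacbb => bcccbb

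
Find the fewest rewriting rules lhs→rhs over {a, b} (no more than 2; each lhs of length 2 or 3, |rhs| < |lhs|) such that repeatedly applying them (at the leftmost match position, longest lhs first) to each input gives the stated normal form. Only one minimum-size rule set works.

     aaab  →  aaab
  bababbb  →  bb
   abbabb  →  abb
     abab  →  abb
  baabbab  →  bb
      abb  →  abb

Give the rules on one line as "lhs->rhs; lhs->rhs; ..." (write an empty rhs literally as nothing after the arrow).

ba->b; bbb->bb

  | aaab
  | bababbb => bbabbb => bbbbb => bbbb => bbb => bb
  | abbabb => abbbb => abbb => abb
  | abab => abb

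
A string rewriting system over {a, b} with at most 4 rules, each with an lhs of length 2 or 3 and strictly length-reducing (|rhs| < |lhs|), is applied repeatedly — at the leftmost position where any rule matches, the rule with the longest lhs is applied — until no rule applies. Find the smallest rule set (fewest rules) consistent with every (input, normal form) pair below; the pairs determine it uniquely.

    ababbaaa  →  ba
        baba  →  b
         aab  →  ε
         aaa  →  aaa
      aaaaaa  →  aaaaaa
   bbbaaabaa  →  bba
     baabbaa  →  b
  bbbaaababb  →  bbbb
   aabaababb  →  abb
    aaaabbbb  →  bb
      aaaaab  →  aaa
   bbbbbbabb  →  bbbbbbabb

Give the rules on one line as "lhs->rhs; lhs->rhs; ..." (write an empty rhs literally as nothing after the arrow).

  | ababbaaa => bbaaa => ba
  | baba => b
  | aab => ε
  | aaa

aab->; aba->; baa->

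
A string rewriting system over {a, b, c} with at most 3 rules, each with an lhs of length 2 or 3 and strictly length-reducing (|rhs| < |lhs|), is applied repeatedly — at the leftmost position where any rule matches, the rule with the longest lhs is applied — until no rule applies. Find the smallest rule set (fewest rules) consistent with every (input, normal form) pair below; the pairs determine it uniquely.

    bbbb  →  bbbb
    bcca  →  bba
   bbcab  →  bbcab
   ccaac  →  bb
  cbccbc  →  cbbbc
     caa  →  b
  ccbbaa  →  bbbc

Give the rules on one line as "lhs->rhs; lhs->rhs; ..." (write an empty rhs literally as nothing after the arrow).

aa->c; cc->b

  | bbbb
  | bcca => bba
  | bbcab
  | ccaac => baac => bcc => bb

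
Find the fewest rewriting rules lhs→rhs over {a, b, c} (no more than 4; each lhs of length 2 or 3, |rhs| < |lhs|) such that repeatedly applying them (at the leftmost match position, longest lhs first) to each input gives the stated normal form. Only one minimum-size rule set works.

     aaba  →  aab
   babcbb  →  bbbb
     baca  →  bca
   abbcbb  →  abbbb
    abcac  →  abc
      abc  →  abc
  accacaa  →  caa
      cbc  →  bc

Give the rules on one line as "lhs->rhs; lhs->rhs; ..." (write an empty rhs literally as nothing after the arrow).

  | aaba => aab
  | babcbb => bbcbb => bbbb
  | baca => bca
  | abbcbb => abbbb

ac->; ba->b; cb->b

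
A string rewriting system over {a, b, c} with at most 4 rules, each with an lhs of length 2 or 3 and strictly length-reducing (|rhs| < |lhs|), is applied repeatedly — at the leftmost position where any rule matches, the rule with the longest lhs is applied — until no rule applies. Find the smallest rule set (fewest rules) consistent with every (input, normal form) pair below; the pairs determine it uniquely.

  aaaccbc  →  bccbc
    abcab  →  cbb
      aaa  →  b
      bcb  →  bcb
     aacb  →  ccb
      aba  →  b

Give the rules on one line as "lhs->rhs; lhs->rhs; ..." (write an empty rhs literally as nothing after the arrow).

  | aaaccbc => caccbc => bccbc
  | abcab => ccab => cbb
  | aaa => ca => b
  | bcb

aa->c; ab->c; ca->b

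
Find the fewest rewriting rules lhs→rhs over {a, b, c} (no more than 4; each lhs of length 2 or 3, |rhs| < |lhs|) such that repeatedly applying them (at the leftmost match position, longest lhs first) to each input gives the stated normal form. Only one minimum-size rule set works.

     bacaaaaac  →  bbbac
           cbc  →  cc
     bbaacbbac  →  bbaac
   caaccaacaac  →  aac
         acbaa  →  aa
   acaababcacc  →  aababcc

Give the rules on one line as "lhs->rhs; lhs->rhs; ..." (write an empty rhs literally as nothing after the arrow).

aaa->ba; ca->; cb->c

  | bacaaaaac => baaaaac => bbaaac => bbbac
  | cbc => cc
  | bbaacbbac => bbaacbac => bbaacac => bbaac
  | caaccaacaac => accaacaac => acacaac => acaac => aac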